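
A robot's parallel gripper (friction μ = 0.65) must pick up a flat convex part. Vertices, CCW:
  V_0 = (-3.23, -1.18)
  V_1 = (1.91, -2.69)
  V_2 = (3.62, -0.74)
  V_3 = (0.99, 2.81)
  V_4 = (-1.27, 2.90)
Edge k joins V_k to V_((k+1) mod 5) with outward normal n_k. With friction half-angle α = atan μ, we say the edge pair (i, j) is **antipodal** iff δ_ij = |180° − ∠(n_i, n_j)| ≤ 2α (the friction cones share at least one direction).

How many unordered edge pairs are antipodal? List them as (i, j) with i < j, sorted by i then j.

α = atan 0.65 = 33.02°;  2α = 66.05°
n_0 = (-0.2819, -0.9595)
n_1 = (+0.7519, -0.6593)
n_2 = (+0.8035, +0.5953)
n_3 = (+0.0398, +0.9992)
n_4 = (-0.9014, +0.4330)
  (0,1): δ = 114.88°  ·
  (0,2): δ = 37.10°  ✓
  (0,3): δ = 14.09°  ✓
  (0,4): δ = 80.71°  ·
  (1,2): δ = 102.22°  ·
  (1,3): δ = 51.03°  ✓
  (1,4): δ = 15.59°  ✓
  (2,3): δ = 128.81°  ·
  (2,4): δ = 62.19°  ✓
  (3,4): δ = 113.38°  ·
antipodal pairs: 5

count = 5; pairs: (0,2), (0,3), (1,3), (1,4), (2,4)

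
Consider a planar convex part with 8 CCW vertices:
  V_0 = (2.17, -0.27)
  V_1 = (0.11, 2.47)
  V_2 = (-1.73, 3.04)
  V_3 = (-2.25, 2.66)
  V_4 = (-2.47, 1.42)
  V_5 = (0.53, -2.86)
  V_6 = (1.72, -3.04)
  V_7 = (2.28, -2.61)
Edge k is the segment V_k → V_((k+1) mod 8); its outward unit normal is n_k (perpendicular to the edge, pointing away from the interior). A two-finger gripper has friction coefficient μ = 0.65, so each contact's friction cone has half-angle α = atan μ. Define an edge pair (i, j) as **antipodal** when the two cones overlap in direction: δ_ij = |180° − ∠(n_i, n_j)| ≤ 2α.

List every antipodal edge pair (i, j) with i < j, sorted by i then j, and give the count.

count = 12; pairs: (0,3), (0,4), (0,5), (1,4), (1,5), (1,6), (2,5), (2,6), (2,7), (3,6), (3,7), (4,7)

α = atan 0.65 = 33.02°;  2α = 66.05°
n_0 = (+0.7993, +0.6009)
n_1 = (+0.2959, +0.9552)
n_2 = (-0.5900, +0.8074)
n_3 = (-0.9846, +0.1747)
n_4 = (-0.8189, -0.5740)
n_5 = (-0.1496, -0.9888)
n_6 = (+0.6090, -0.7932)
n_7 = (+0.9989, +0.0470)
  (0,1): δ = 144.15°  ·
  (0,2): δ = 90.78°  ·
  (0,3): δ = 47.00°  ✓
  (0,4): δ = 1.91°  ✓
  (0,5): δ = 44.46°  ✓
  (0,6): δ = 90.58°  ·
  (0,7): δ = 145.75°  ·
  (1,2): δ = 126.63°  ·
  (1,3): δ = 82.85°  ·
  (1,4): δ = 37.76°  ✓
  (1,5): δ = 8.61°  ✓
  (1,6): δ = 54.73°  ✓
  (1,7): δ = 109.90°  ·
  (2,3): δ = 136.22°  ·
  (2,4): δ = 91.13°  ·
  (2,5): δ = 44.76°  ✓
  (2,6): δ = 1.36°  ✓
  (2,7): δ = 56.53°  ✓
  (3,4): δ = 134.91°  ·
  (3,5): δ = 88.54°  ·
  (3,6): δ = 42.42°  ✓
  (3,7): δ = 12.75°  ✓
  (4,5): δ = 133.63°  ·
  (4,6): δ = 87.51°  ·
  (4,7): δ = 32.34°  ✓
  (5,6): δ = 133.88°  ·
  (5,7): δ = 78.71°  ·
  (6,7): δ = 124.83°  ·
antipodal pairs: 12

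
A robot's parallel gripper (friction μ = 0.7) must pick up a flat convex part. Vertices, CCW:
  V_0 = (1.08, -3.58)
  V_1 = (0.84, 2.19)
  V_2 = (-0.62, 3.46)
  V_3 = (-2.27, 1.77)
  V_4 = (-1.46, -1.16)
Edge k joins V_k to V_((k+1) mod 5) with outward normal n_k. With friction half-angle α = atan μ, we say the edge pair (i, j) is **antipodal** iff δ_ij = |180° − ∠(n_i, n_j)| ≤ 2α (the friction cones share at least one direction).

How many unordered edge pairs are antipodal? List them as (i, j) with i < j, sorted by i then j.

α = atan 0.7 = 34.99°;  2α = 69.98°
n_0 = (+0.9991, +0.0416)
n_1 = (+0.6563, +0.7545)
n_2 = (-0.7155, +0.6986)
n_3 = (-0.9638, -0.2665)
n_4 = (-0.6898, -0.7240)
  (0,1): δ = 133.40°  ·
  (0,2): δ = 46.70°  ✓
  (0,3): δ = 13.07°  ✓
  (0,4): δ = 44.00°  ✓
  (1,2): δ = 93.30°  ·
  (1,3): δ = 33.53°  ✓
  (1,4): δ = 2.60°  ✓
  (2,3): δ = 120.23°  ·
  (2,4): δ = 89.30°  ·
  (3,4): δ = 149.07°  ·
antipodal pairs: 5

count = 5; pairs: (0,2), (0,3), (0,4), (1,3), (1,4)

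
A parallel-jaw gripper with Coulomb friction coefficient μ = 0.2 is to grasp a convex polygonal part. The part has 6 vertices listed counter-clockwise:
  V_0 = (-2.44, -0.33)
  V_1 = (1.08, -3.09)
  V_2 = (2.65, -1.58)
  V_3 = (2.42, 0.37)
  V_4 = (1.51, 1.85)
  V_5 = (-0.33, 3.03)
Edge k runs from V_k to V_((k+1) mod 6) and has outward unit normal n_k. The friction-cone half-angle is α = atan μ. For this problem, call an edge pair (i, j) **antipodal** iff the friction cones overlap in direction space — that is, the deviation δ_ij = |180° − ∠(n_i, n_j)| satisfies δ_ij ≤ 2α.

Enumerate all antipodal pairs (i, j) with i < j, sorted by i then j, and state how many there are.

α = atan 0.2 = 11.31°;  2α = 22.62°
n_0 = (-0.6170, -0.7869)
n_1 = (+0.6932, -0.7207)
n_2 = (+0.9931, +0.1171)
n_3 = (+0.8519, +0.5238)
n_4 = (+0.5398, +0.8418)
n_5 = (-0.8469, +0.5318)
  (0,1): δ = 98.02°  ·
  (0,2): δ = 45.17°  ·
  (0,3): δ = 20.31°  ✓
  (0,4): δ = 5.43°  ✓
  (0,5): δ = 95.97°  ·
  (1,2): δ = 127.16°  ·
  (1,3): δ = 102.30°  ·
  (1,4): δ = 76.56°  ·
  (1,5): δ = 13.99°  ✓
  (2,3): δ = 155.14°  ·
  (2,4): δ = 129.40°  ·
  (2,5): δ = 38.85°  ·
  (3,4): δ = 154.26°  ·
  (3,5): δ = 63.71°  ·
  (4,5): δ = 89.46°  ·
antipodal pairs: 3

count = 3; pairs: (0,3), (0,4), (1,5)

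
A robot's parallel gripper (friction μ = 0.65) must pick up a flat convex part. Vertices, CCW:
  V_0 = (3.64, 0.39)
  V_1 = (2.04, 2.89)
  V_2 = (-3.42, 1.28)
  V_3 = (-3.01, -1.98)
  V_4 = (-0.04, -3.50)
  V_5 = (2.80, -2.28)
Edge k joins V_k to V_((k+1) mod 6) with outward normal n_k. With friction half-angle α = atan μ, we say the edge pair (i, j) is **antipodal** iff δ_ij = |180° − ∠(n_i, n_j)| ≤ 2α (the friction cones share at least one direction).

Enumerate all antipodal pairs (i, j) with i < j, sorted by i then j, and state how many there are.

count = 6; pairs: (0,2), (0,3), (1,3), (1,4), (1,5), (2,5)

α = atan 0.65 = 33.02°;  2α = 66.05°
n_0 = (+0.8423, +0.5391)
n_1 = (-0.2828, +0.9592)
n_2 = (-0.9922, -0.1248)
n_3 = (-0.4556, -0.8902)
n_4 = (+0.3947, -0.9188)
n_5 = (+0.9539, -0.3001)
  (0,1): δ = 106.19°  ·
  (0,2): δ = 25.45°  ✓
  (0,3): δ = 30.28°  ✓
  (0,4): δ = 80.63°  ·
  (0,5): δ = 129.92°  ·
  (1,2): δ = 99.26°  ·
  (1,3): δ = 43.53°  ✓
  (1,4): δ = 6.82°  ✓
  (1,5): δ = 56.11°  ✓
  (2,3): δ = 124.27°  ·
  (2,4): δ = 73.92°  ·
  (2,5): δ = 24.63°  ✓
  (3,4): δ = 129.65°  ·
  (3,5): δ = 80.36°  ·
  (4,5): δ = 130.71°  ·
antipodal pairs: 6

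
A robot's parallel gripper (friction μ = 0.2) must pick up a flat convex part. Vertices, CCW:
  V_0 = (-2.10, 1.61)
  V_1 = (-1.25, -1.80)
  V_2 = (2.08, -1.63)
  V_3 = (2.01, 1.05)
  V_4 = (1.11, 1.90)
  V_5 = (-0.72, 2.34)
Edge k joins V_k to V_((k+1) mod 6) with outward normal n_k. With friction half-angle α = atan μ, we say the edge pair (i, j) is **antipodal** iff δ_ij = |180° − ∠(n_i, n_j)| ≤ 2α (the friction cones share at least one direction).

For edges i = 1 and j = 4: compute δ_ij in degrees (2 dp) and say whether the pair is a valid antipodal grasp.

δ = 16.44°, valid

α = atan 0.2 = 11.31°;  2α = 22.62°
edge 1: e_1 = (+3.33, +0.17);  n_1 = (+0.0510, -0.9987)
edge 4: e_4 = (-1.83, +0.44);  n_4 = (+0.2338, +0.9723)
∠(n_1, n_4) = 163.56°
δ = |180° − 163.56°| = 16.44°
16.44° ≤ 2α = 22.62°  →  valid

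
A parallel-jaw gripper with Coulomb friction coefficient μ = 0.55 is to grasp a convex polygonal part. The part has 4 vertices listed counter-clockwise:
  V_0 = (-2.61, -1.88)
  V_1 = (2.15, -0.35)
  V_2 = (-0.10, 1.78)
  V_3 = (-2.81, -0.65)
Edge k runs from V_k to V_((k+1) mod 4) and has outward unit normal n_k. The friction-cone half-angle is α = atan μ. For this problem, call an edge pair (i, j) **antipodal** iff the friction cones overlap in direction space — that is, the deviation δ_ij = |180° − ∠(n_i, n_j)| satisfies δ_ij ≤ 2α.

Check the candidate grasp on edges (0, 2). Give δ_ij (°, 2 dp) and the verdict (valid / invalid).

δ = 24.06°, valid

α = atan 0.55 = 28.81°;  2α = 57.62°
edge 0: e_0 = (+4.76, +1.53);  n_0 = (+0.3060, -0.9520)
edge 2: e_2 = (-2.71, -2.43);  n_2 = (-0.6676, +0.7445)
∠(n_0, n_2) = 155.94°
δ = |180° − 155.94°| = 24.06°
24.06° ≤ 2α = 57.62°  →  valid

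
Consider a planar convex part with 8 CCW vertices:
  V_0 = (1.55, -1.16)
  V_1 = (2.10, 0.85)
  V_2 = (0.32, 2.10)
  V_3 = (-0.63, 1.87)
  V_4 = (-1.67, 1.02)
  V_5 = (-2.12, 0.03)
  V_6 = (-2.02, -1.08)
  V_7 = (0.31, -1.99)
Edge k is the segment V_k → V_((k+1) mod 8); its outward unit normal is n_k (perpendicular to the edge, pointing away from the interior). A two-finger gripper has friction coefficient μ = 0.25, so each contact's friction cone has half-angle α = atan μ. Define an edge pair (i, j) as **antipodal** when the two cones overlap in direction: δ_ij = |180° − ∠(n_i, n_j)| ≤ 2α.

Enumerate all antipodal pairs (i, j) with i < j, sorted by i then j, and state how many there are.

α = atan 0.25 = 14.04°;  2α = 28.07°
n_0 = (+0.9645, -0.2639)
n_1 = (+0.5747, +0.8184)
n_2 = (-0.2353, +0.9719)
n_3 = (-0.6328, +0.7743)
n_4 = (-0.9104, +0.4138)
n_5 = (-0.9960, -0.0897)
n_6 = (-0.3638, -0.9315)
n_7 = (+0.5562, -0.8310)
  (0,1): δ = 109.77°  ·
  (0,2): δ = 61.09°  ·
  (0,3): δ = 35.44°  ·
  (0,4): δ = 9.14°  ✓
  (0,5): δ = 20.45°  ✓
  (0,6): δ = 83.97°  ·
  (0,7): δ = 139.10°  ·
  (1,2): δ = 131.31°  ·
  (1,3): δ = 105.66°  ·
  (1,4): δ = 79.37°  ·
  (1,5): δ = 49.77°  ·
  (1,6): δ = 13.74°  ✓
  (1,7): δ = 68.87°  ·
  (2,3): δ = 154.35°  ·
  (2,4): δ = 128.05°  ·
  (2,5): δ = 98.46°  ·
  (2,6): δ = 34.94°  ·
  (2,7): δ = 20.19°  ✓
  (3,4): δ = 153.70°  ·
  (3,5): δ = 124.11°  ·
  (3,6): δ = 60.59°  ·
  (3,7): δ = 5.46°  ✓
  (4,5): δ = 150.41°  ·
  (4,6): δ = 86.89°  ·
  (4,7): δ = 31.76°  ·
  (5,6): δ = 116.48°  ·
  (5,7): δ = 61.35°  ·
  (6,7): δ = 124.87°  ·
antipodal pairs: 5

count = 5; pairs: (0,4), (0,5), (1,6), (2,7), (3,7)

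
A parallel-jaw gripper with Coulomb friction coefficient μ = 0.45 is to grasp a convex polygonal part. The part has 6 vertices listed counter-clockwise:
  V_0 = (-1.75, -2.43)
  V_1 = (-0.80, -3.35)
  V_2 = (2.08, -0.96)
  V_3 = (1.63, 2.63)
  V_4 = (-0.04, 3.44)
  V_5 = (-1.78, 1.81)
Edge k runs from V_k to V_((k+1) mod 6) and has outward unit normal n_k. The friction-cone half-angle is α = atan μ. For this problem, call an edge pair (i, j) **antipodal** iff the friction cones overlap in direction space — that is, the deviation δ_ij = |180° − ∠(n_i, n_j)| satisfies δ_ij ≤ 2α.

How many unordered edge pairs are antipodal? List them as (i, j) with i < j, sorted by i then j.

α = atan 0.45 = 24.23°;  2α = 48.46°
n_0 = (-0.6957, -0.7184)
n_1 = (+0.6386, -0.7695)
n_2 = (+0.9922, +0.1244)
n_3 = (+0.4364, +0.8998)
n_4 = (-0.6837, +0.7298)
n_5 = (-1.0000, -0.0071)
  (0,1): δ = 96.23°  ·
  (0,2): δ = 38.77°  ✓
  (0,3): δ = 18.21°  ✓
  (0,4): δ = 87.21°  ·
  (0,5): δ = 134.49°  ·
  (1,2): δ = 122.54°  ·
  (1,3): δ = 65.56°  ·
  (1,4): δ = 3.44°  ✓
  (1,5): δ = 50.72°  ·
  (2,3): δ = 123.02°  ·
  (2,4): δ = 54.01°  ·
  (2,5): δ = 6.74°  ✓
  (3,4): δ = 110.99°  ·
  (3,5): δ = 63.72°  ·
  (4,5): δ = 132.73°  ·
antipodal pairs: 4

count = 4; pairs: (0,2), (0,3), (1,4), (2,5)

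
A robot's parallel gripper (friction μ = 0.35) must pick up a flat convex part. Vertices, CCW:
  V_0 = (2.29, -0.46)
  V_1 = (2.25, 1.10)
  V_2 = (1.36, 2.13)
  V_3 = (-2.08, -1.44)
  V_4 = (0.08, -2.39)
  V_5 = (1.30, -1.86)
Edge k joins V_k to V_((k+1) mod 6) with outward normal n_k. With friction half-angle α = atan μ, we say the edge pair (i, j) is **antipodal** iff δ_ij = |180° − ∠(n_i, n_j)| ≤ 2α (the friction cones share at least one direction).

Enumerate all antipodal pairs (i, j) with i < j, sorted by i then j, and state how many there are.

count = 3; pairs: (1,3), (2,4), (2,5)

α = atan 0.35 = 19.29°;  2α = 38.58°
n_0 = (+0.9997, +0.0256)
n_1 = (+0.7567, +0.6538)
n_2 = (-0.7201, +0.6939)
n_3 = (-0.4026, -0.9154)
n_4 = (+0.3985, -0.9172)
n_5 = (+0.8165, -0.5774)
  (0,1): δ = 140.64°  ·
  (0,2): δ = 45.41°  ·
  (0,3): δ = 64.79°  ·
  (0,4): δ = 112.01°  ·
  (0,5): δ = 143.27°  ·
  (1,2): δ = 84.77°  ·
  (1,3): δ = 25.43°  ✓
  (1,4): δ = 72.65°  ·
  (1,5): δ = 103.90°  ·
  (2,3): δ = 69.80°  ·
  (2,4): δ = 22.58°  ✓
  (2,5): δ = 8.67°  ✓
  (3,4): δ = 132.78°  ·
  (3,5): δ = 101.53°  ·
  (4,5): δ = 148.75°  ·
antipodal pairs: 3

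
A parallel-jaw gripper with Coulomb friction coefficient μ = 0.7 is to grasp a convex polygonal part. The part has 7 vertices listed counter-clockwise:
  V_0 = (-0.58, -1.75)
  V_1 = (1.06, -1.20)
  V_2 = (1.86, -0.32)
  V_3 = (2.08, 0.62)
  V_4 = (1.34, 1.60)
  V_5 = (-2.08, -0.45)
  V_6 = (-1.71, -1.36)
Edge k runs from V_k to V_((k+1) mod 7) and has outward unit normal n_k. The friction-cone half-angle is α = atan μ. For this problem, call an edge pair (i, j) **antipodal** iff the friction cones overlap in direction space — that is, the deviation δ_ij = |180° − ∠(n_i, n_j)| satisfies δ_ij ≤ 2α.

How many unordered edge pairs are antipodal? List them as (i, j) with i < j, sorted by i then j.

count = 8; pairs: (0,4), (1,4), (1,5), (2,4), (2,5), (3,5), (3,6), (4,6)

α = atan 0.7 = 34.99°;  2α = 69.98°
n_0 = (+0.3180, -0.9481)
n_1 = (+0.7399, -0.6727)
n_2 = (+0.9737, -0.2279)
n_3 = (+0.7980, +0.6026)
n_4 = (-0.5141, +0.8577)
n_5 = (-0.9264, -0.3767)
n_6 = (-0.3262, -0.9453)
  (0,1): δ = 150.81°  ·
  (0,2): δ = 121.71°  ·
  (0,3): δ = 71.48°  ·
  (0,4): δ = 12.40°  ✓
  (0,5): δ = 93.59°  ·
  (0,6): δ = 142.42°  ·
  (1,2): δ = 150.90°  ·
  (1,3): δ = 100.67°  ·
  (1,4): δ = 16.79°  ✓
  (1,5): δ = 64.40°  ✓
  (1,6): δ = 113.23°  ·
  (2,3): δ = 129.77°  ·
  (2,4): δ = 45.89°  ✓
  (2,5): δ = 35.30°  ✓
  (2,6): δ = 84.13°  ·
  (3,4): δ = 96.12°  ·
  (3,5): δ = 14.93°  ✓
  (3,6): δ = 33.90°  ✓
  (4,5): δ = 98.81°  ·
  (4,6): δ = 49.98°  ✓
  (5,6): δ = 131.17°  ·
antipodal pairs: 8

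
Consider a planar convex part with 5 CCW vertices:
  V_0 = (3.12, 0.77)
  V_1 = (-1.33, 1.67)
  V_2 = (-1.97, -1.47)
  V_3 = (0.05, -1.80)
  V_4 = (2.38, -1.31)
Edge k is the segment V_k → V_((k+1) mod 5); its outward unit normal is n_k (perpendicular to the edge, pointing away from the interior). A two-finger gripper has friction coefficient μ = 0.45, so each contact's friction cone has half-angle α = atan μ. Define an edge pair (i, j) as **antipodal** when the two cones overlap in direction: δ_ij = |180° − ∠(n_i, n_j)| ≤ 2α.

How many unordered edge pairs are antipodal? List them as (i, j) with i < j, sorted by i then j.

α = atan 0.45 = 24.23°;  2α = 48.46°
n_0 = (+0.1982, +0.9802)
n_1 = (-0.9799, +0.1997)
n_2 = (-0.1612, -0.9869)
n_3 = (+0.2058, -0.9786)
n_4 = (+0.9422, -0.3352)
  (0,1): δ = 90.09°  ·
  (0,2): δ = 2.16°  ✓
  (0,3): δ = 23.31°  ✓
  (0,4): δ = 81.85°  ·
  (1,2): δ = 87.76°  ·
  (1,3): δ = 66.60°  ·
  (1,4): δ = 8.06°  ✓
  (2,3): δ = 158.85°  ·
  (2,4): δ = 100.31°  ·
  (3,4): δ = 121.46°  ·
antipodal pairs: 3

count = 3; pairs: (0,2), (0,3), (1,4)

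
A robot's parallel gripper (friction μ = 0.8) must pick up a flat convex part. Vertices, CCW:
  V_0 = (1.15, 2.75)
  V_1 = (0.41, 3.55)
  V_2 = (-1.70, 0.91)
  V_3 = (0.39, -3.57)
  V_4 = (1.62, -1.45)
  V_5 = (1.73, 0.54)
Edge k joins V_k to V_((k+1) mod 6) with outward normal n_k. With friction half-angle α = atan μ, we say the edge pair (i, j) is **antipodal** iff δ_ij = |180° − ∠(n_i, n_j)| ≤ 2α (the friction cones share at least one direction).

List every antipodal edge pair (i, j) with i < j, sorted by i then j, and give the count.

count = 7; pairs: (0,2), (1,3), (1,4), (1,5), (2,3), (2,4), (2,5)

α = atan 0.8 = 38.66°;  2α = 77.32°
n_0 = (+0.7341, +0.6790)
n_1 = (-0.7812, +0.6243)
n_2 = (-0.9062, -0.4228)
n_3 = (+0.8650, -0.5018)
n_4 = (+0.9985, -0.0552)
n_5 = (+0.9672, +0.2538)
  (0,1): δ = 81.40°  ·
  (0,2): δ = 17.76°  ✓
  (0,3): δ = 107.11°  ·
  (0,4): δ = 134.07°  ·
  (0,5): δ = 151.94°  ·
  (1,2): δ = 116.36°  ·
  (1,3): δ = 8.51°  ✓
  (1,4): δ = 35.47°  ✓
  (1,5): δ = 53.34°  ✓
  (2,3): δ = 55.13°  ✓
  (2,4): δ = 28.17°  ✓
  (2,5): δ = 10.30°  ✓
  (3,4): δ = 153.04°  ·
  (3,5): δ = 135.17°  ·
  (4,5): δ = 162.13°  ·
antipodal pairs: 7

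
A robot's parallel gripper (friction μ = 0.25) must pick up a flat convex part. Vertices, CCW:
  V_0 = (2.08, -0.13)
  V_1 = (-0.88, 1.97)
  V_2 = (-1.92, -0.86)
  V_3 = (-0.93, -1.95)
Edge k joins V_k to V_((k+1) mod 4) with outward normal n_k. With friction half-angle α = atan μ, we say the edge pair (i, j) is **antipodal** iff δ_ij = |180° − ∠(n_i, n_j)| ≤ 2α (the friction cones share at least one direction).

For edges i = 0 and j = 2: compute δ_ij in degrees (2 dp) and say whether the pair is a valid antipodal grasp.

α = atan 0.25 = 14.04°;  2α = 28.07°
edge 0: e_0 = (-2.96, +2.10);  n_0 = (+0.5786, +0.8156)
edge 2: e_2 = (+0.99, -1.09);  n_2 = (-0.7402, -0.6723)
∠(n_0, n_2) = 167.60°
δ = |180° − 167.60°| = 12.40°
12.40° ≤ 2α = 28.07°  →  valid

δ = 12.40°, valid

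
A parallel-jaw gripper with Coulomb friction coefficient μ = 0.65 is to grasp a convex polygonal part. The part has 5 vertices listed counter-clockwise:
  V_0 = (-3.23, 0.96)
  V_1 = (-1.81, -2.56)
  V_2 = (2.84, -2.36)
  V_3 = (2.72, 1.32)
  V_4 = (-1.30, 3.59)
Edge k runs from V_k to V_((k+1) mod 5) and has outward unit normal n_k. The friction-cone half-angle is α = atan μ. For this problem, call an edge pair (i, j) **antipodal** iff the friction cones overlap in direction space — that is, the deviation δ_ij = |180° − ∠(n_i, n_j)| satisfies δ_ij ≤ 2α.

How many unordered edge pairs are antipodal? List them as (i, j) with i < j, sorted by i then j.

count = 5; pairs: (0,2), (0,3), (1,3), (1,4), (2,4)

α = atan 0.65 = 33.02°;  2α = 66.05°
n_0 = (-0.9274, -0.3741)
n_1 = (+0.0430, -0.9991)
n_2 = (+0.9995, +0.0326)
n_3 = (+0.4917, +0.8708)
n_4 = (-0.8062, +0.5916)
  (0,1): δ = 109.51°  ·
  (0,2): δ = 20.10°  ✓
  (0,3): δ = 38.58°  ✓
  (0,4): δ = 121.76°  ·
  (1,2): δ = 90.60°  ·
  (1,3): δ = 31.92°  ✓
  (1,4): δ = 51.26°  ✓
  (2,3): δ = 121.32°  ·
  (2,4): δ = 38.14°  ✓
  (3,4): δ = 96.82°  ·
antipodal pairs: 5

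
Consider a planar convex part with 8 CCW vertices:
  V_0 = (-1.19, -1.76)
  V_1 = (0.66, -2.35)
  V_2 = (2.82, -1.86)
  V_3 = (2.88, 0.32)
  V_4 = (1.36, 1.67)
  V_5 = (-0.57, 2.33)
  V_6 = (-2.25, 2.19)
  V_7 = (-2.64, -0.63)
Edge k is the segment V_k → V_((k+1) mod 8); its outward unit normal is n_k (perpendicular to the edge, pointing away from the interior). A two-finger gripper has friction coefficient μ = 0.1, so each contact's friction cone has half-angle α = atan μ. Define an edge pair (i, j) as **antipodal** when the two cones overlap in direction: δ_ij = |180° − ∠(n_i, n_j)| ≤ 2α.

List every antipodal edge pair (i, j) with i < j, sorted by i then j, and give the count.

α = atan 0.1 = 5.71°;  2α = 11.42°
n_0 = (-0.3038, -0.9527)
n_1 = (+0.2212, -0.9752)
n_2 = (+0.9996, -0.0275)
n_3 = (+0.6641, +0.7477)
n_4 = (+0.3236, +0.9462)
n_5 = (-0.0830, +0.9965)
n_6 = (-0.9906, +0.1370)
n_7 = (-0.6147, -0.7888)
  (0,1): δ = 149.53°  ·
  (0,2): δ = 73.89°  ·
  (0,3): δ = 23.92°  ·
  (0,4): δ = 1.19°  ✓
  (0,5): δ = 22.45°  ·
  (0,6): δ = 99.81°  ·
  (0,7): δ = 159.76°  ·
  (1,2): δ = 104.36°  ·
  (1,3): δ = 54.39°  ·
  (1,4): δ = 31.66°  ·
  (1,5): δ = 8.02°  ✓
  (1,6): δ = 69.34°  ·
  (1,7): δ = 129.29°  ·
  (2,3): δ = 130.03°  ·
  (2,4): δ = 107.30°  ·
  (2,5): δ = 83.66°  ·
  (2,6): δ = 6.30°  ✓
  (2,7): δ = 53.65°  ·
  (3,4): δ = 157.27°  ·
  (3,5): δ = 133.63°  ·
  (3,6): δ = 56.26°  ·
  (3,7): δ = 3.68°  ✓
  (4,5): δ = 156.36°  ·
  (4,6): δ = 78.99°  ·
  (4,7): δ = 19.05°  ·
  (5,6): δ = 102.64°  ·
  (5,7): δ = 42.69°  ·
  (6,7): δ = 120.06°  ·
antipodal pairs: 4

count = 4; pairs: (0,4), (1,5), (2,6), (3,7)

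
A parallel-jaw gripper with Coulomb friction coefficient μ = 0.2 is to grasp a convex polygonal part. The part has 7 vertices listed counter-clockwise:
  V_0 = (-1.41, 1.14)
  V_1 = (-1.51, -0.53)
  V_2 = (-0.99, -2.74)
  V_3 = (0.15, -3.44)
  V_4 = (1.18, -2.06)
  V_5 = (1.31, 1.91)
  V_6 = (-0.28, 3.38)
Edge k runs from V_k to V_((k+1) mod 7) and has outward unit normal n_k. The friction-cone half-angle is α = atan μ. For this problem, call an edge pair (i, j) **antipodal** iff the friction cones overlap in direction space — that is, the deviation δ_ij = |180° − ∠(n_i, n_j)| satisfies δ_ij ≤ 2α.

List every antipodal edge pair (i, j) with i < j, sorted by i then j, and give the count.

count = 4; pairs: (0,4), (1,4), (2,5), (3,6)

α = atan 0.2 = 11.31°;  2α = 22.62°
n_0 = (-0.9982, +0.0598)
n_1 = (-0.9734, -0.2290)
n_2 = (-0.5233, -0.8522)
n_3 = (+0.8014, -0.5981)
n_4 = (+0.9995, -0.0327)
n_5 = (+0.6789, +0.7343)
n_6 = (-0.8928, +0.4504)
  (0,1): δ = 163.33°  ·
  (0,2): δ = 118.12°  ·
  (0,3): δ = 33.31°  ·
  (0,4): δ = 1.55°  ✓
  (0,5): δ = 50.67°  ·
  (0,6): δ = 156.66°  ·
  (1,2): δ = 134.79°  ·
  (1,3): δ = 49.98°  ·
  (1,4): δ = 15.12°  ✓
  (1,5): δ = 34.01°  ·
  (1,6): δ = 139.99°  ·
  (2,3): δ = 95.19°  ·
  (2,4): δ = 60.32°  ·
  (2,5): δ = 11.20°  ✓
  (2,6): δ = 94.78°  ·
  (3,4): δ = 145.14°  ·
  (3,5): δ = 96.02°  ·
  (3,6): δ = 9.97°  ✓
  (4,5): δ = 130.88°  ·
  (4,6): δ = 24.89°  ·
  (5,6): δ = 74.02°  ·
antipodal pairs: 4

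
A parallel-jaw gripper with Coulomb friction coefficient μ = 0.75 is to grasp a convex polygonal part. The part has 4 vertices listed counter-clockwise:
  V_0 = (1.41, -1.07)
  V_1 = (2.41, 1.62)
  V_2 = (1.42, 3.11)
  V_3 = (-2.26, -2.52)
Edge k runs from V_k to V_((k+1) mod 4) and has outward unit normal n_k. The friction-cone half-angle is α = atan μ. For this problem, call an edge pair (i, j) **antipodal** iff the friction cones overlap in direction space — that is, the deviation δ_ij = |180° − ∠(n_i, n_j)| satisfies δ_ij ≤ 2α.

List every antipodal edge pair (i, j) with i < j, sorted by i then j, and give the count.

count = 3; pairs: (0,2), (1,2), (2,3)

α = atan 0.75 = 36.87°;  2α = 73.74°
n_0 = (+0.9373, -0.3484)
n_1 = (+0.8329, +0.5534)
n_2 = (-0.8370, +0.5471)
n_3 = (+0.3675, -0.9300)
  (0,1): δ = 126.01°  ·
  (0,2): δ = 12.78°  ✓
  (0,3): δ = 131.95°  ·
  (1,2): δ = 66.77°  ✓
  (1,3): δ = 77.96°  ·
  (2,3): δ = 35.27°  ✓
antipodal pairs: 3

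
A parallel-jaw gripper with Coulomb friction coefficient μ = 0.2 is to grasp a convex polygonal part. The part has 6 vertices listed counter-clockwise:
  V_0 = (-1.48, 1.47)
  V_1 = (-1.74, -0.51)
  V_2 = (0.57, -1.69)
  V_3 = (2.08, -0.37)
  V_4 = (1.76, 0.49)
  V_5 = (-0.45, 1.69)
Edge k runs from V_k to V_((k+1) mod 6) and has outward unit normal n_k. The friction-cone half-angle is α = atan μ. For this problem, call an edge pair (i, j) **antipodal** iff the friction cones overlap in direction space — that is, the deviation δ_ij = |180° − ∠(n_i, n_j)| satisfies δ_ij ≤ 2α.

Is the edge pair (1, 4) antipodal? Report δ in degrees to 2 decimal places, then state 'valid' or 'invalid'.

α = atan 0.2 = 11.31°;  2α = 22.62°
edge 1: e_1 = (+2.31, -1.18);  n_1 = (-0.4549, -0.8905)
edge 4: e_4 = (-2.21, +1.20);  n_4 = (+0.4772, +0.8788)
∠(n_1, n_4) = 178.56°
δ = |180° − 178.56°| = 1.44°
1.44° ≤ 2α = 22.62°  →  valid

δ = 1.44°, valid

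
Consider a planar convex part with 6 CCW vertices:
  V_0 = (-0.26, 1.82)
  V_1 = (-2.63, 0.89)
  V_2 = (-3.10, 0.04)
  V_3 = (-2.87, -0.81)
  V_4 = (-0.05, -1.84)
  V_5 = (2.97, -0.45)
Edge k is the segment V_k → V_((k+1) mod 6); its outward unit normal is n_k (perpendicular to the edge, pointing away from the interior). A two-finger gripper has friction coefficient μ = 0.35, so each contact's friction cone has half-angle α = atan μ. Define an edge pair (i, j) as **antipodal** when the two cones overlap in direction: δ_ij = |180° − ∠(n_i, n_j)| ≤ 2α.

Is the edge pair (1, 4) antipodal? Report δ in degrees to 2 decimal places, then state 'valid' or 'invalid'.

δ = 36.35°, valid

α = atan 0.35 = 19.29°;  2α = 38.58°
edge 1: e_1 = (-0.47, -0.85);  n_1 = (-0.8751, +0.4839)
edge 4: e_4 = (+3.02, +1.39);  n_4 = (+0.4181, -0.9084)
∠(n_1, n_4) = 143.65°
δ = |180° − 143.65°| = 36.35°
36.35° ≤ 2α = 38.58°  →  valid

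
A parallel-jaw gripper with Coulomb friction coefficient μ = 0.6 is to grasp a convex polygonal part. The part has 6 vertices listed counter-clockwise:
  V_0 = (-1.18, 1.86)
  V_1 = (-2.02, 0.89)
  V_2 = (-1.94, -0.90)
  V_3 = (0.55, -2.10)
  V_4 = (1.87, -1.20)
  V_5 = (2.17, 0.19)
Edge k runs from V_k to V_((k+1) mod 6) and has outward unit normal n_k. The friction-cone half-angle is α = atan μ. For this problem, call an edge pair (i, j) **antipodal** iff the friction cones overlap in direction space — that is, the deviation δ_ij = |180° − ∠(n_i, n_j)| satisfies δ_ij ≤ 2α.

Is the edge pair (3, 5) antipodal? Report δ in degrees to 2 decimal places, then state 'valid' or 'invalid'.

α = atan 0.6 = 30.96°;  2α = 61.93°
edge 3: e_3 = (+1.32, +0.90);  n_3 = (+0.5633, -0.8262)
edge 5: e_5 = (-3.35, +1.67);  n_5 = (+0.4461, +0.8950)
∠(n_3, n_5) = 119.22°
δ = |180° − 119.22°| = 60.78°
60.78° ≤ 2α = 61.93°  →  valid

δ = 60.78°, valid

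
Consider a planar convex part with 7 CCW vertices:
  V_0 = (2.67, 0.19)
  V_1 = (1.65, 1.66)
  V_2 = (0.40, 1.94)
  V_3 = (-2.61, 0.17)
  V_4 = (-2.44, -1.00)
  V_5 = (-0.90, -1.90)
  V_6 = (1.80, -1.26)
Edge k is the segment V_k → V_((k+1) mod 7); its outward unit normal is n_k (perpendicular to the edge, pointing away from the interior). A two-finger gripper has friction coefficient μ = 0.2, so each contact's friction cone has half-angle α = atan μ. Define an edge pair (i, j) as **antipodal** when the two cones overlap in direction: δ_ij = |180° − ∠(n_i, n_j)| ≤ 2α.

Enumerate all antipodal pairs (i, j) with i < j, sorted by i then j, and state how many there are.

α = atan 0.2 = 11.31°;  2α = 22.62°
n_0 = (+0.8216, +0.5701)
n_1 = (+0.2186, +0.9758)
n_2 = (-0.5069, +0.8620)
n_3 = (-0.9896, -0.1438)
n_4 = (-0.5046, -0.8634)
n_5 = (+0.2306, -0.9730)
n_6 = (+0.8575, -0.5145)
  (0,1): δ = 137.38°  ·
  (0,2): δ = 94.30°  ·
  (0,3): δ = 26.49°  ·
  (0,4): δ = 24.94°  ·
  (0,5): δ = 68.58°  ·
  (0,6): δ = 114.28°  ·
  (1,2): δ = 136.92°  ·
  (1,3): δ = 69.11°  ·
  (1,4): δ = 17.68°  ✓
  (1,5): δ = 25.96°  ·
  (1,6): δ = 71.66°  ·
  (2,3): δ = 112.19°  ·
  (2,4): δ = 60.76°  ·
  (2,5): δ = 17.12°  ✓
  (2,6): δ = 28.58°  ·
  (3,4): δ = 128.57°  ·
  (3,5): δ = 84.93°  ·
  (3,6): δ = 39.23°  ·
  (4,5): δ = 136.36°  ·
  (4,6): δ = 90.66°  ·
  (5,6): δ = 134.30°  ·
antipodal pairs: 2

count = 2; pairs: (1,4), (2,5)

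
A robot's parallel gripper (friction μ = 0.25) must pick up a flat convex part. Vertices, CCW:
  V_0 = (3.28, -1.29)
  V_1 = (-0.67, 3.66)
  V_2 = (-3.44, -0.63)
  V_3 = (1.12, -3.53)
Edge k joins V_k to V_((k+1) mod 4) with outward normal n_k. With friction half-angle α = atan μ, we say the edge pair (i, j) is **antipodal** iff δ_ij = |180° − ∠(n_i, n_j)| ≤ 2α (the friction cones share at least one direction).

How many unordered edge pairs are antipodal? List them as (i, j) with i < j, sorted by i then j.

count = 2; pairs: (0,2), (1,3)

α = atan 0.25 = 14.04°;  2α = 28.07°
n_0 = (+0.7816, +0.6237)
n_1 = (-0.8401, +0.5424)
n_2 = (-0.5366, -0.8438)
n_3 = (+0.7198, -0.6941)
  (0,1): δ = 71.44°  ·
  (0,2): δ = 18.96°  ✓
  (0,3): δ = 97.45°  ·
  (1,2): δ = 89.61°  ·
  (1,3): δ = 11.11°  ✓
  (2,3): δ = 101.50°  ·
antipodal pairs: 2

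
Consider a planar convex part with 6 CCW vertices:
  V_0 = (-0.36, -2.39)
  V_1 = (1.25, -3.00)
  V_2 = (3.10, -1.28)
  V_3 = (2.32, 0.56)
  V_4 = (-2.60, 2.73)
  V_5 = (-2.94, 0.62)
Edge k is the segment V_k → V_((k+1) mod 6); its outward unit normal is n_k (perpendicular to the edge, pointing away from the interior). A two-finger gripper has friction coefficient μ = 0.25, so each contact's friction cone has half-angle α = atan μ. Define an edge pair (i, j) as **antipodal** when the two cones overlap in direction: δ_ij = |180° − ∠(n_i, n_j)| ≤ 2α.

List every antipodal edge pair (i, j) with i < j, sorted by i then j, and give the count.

count = 3; pairs: (0,3), (2,5), (3,5)

α = atan 0.25 = 14.04°;  2α = 28.07°
n_0 = (-0.3543, -0.9351)
n_1 = (+0.6809, -0.7324)
n_2 = (+0.9207, +0.3903)
n_3 = (+0.4035, +0.9150)
n_4 = (-0.9873, +0.1591)
n_5 = (-0.7593, -0.6508)
  (0,1): δ = 116.33°  ·
  (0,2): δ = 46.28°  ·
  (0,3): δ = 3.05°  ✓
  (0,4): δ = 101.60°  ·
  (0,5): δ = 151.35°  ·
  (1,2): δ = 109.94°  ·
  (1,3): δ = 66.71°  ·
  (1,4): δ = 37.93°  ·
  (1,5): δ = 87.69°  ·
  (2,3): δ = 136.77°  ·
  (2,4): δ = 32.13°  ·
  (2,5): δ = 17.63°  ✓
  (3,4): δ = 75.35°  ·
  (3,5): δ = 25.60°  ✓
  (4,5): δ = 130.24°  ·
antipodal pairs: 3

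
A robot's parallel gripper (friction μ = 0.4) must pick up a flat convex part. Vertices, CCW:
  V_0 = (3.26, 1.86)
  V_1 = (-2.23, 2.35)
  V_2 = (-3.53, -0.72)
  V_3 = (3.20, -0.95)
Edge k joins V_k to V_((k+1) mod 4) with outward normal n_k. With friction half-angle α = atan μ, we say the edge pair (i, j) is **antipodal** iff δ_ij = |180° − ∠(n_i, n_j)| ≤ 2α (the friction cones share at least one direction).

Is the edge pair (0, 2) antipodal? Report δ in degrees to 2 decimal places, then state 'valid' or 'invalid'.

δ = 3.14°, valid

α = atan 0.4 = 21.80°;  2α = 43.60°
edge 0: e_0 = (-5.49, +0.49);  n_0 = (+0.0889, +0.9960)
edge 2: e_2 = (+6.73, -0.23);  n_2 = (-0.0342, -0.9994)
∠(n_0, n_2) = 176.86°
δ = |180° − 176.86°| = 3.14°
3.14° ≤ 2α = 43.60°  →  valid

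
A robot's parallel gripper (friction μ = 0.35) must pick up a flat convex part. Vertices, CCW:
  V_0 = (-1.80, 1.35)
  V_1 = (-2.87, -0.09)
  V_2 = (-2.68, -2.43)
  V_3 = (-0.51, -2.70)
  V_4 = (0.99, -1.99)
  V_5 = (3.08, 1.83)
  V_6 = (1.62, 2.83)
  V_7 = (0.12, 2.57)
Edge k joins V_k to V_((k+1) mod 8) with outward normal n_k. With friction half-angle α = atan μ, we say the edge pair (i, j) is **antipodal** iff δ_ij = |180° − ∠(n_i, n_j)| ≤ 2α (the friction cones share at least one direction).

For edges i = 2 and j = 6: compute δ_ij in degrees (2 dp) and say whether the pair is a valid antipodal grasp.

α = atan 0.35 = 19.29°;  2α = 38.58°
edge 2: e_2 = (+2.17, -0.27);  n_2 = (-0.1235, -0.9923)
edge 6: e_6 = (-1.50, -0.26);  n_6 = (-0.1708, +0.9853)
∠(n_2, n_6) = 163.07°
δ = |180° − 163.07°| = 16.93°
16.93° ≤ 2α = 38.58°  →  valid

δ = 16.93°, valid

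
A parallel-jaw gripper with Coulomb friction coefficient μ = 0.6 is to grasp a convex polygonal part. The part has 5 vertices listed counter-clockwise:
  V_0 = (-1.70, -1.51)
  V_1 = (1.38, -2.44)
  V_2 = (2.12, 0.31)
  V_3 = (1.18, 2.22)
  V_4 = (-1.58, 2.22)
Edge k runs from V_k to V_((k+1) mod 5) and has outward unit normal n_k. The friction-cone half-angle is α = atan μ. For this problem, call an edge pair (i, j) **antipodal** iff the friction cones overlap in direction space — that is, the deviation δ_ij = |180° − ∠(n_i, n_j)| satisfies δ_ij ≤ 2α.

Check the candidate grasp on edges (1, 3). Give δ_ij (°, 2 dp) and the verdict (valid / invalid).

δ = 74.94°, invalid

α = atan 0.6 = 30.96°;  2α = 61.93°
edge 1: e_1 = (+0.74, +2.75);  n_1 = (+0.9656, -0.2598)
edge 3: e_3 = (-2.76, +0.00);  n_3 = (+0.0000, +1.0000)
∠(n_1, n_3) = 105.06°
δ = |180° − 105.06°| = 74.94°
74.94° > 2α = 61.93°  →  invalid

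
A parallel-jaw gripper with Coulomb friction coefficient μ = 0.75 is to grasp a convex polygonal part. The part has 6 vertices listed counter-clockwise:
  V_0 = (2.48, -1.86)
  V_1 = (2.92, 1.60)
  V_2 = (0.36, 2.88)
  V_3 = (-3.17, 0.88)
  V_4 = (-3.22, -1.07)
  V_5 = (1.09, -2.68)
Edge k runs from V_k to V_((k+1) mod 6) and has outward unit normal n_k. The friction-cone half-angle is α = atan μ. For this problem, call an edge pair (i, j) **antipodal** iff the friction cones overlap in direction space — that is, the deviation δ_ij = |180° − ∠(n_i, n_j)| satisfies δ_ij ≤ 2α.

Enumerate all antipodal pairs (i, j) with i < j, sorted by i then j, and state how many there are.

count = 8; pairs: (0,2), (0,3), (1,3), (1,4), (1,5), (2,4), (2,5), (3,5)

α = atan 0.75 = 36.87°;  2α = 73.74°
n_0 = (+0.9920, -0.1262)
n_1 = (+0.4472, +0.8944)
n_2 = (-0.4930, +0.8701)
n_3 = (-0.9997, +0.0256)
n_4 = (-0.3499, -0.9368)
n_5 = (+0.5081, -0.8613)
  (0,1): δ = 109.32°  ·
  (0,2): δ = 53.22°  ✓
  (0,3): δ = 5.78°  ✓
  (0,4): δ = 76.76°  ·
  (0,5): δ = 127.78°  ·
  (1,2): δ = 123.90°  ·
  (1,3): δ = 64.90°  ✓
  (1,4): δ = 6.08°  ✓
  (1,5): δ = 57.10°  ✓
  (2,3): δ = 121.00°  ·
  (2,4): δ = 50.02°  ✓
  (2,5): δ = 1.00°  ✓
  (3,4): δ = 109.01°  ·
  (3,5): δ = 57.99°  ✓
  (4,5): δ = 128.98°  ·
antipodal pairs: 8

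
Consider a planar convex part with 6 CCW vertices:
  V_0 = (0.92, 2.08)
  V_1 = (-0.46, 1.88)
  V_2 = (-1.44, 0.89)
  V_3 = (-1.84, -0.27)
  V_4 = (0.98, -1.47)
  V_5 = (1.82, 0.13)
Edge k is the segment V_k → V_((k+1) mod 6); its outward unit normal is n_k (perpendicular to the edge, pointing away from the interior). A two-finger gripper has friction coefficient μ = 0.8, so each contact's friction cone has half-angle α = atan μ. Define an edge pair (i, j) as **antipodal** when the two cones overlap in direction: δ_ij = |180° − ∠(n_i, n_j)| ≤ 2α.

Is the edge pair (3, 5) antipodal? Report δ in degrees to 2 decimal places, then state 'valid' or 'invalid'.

α = atan 0.8 = 38.66°;  2α = 77.32°
edge 3: e_3 = (+2.82, -1.20);  n_3 = (-0.3916, -0.9202)
edge 5: e_5 = (-0.90, +1.95);  n_5 = (+0.9080, +0.4191)
∠(n_3, n_5) = 137.83°
δ = |180° − 137.83°| = 42.17°
42.17° ≤ 2α = 77.32°  →  valid

δ = 42.17°, valid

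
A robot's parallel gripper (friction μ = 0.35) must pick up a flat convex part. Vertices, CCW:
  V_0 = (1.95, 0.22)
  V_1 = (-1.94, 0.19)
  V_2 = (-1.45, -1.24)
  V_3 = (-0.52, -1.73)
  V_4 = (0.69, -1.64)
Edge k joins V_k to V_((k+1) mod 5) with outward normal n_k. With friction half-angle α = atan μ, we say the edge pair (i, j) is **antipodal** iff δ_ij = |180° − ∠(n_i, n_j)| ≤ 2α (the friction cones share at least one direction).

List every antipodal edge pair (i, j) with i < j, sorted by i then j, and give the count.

count = 2; pairs: (0,2), (0,3)

α = atan 0.35 = 19.29°;  2α = 38.58°
n_0 = (-0.0077, +1.0000)
n_1 = (-0.9460, -0.3242)
n_2 = (-0.4661, -0.8847)
n_3 = (+0.0742, -0.9972)
n_4 = (+0.8279, -0.5608)
  (0,1): δ = 71.53°  ·
  (0,2): δ = 28.23°  ✓
  (0,3): δ = 3.81°  ✓
  (0,4): δ = 55.44°  ·
  (1,2): δ = 136.70°  ·
  (1,3): δ = 104.66°  ·
  (1,4): δ = 53.03°  ·
  (2,3): δ = 147.96°  ·
  (2,4): δ = 96.33°  ·
  (3,4): δ = 128.37°  ·
antipodal pairs: 2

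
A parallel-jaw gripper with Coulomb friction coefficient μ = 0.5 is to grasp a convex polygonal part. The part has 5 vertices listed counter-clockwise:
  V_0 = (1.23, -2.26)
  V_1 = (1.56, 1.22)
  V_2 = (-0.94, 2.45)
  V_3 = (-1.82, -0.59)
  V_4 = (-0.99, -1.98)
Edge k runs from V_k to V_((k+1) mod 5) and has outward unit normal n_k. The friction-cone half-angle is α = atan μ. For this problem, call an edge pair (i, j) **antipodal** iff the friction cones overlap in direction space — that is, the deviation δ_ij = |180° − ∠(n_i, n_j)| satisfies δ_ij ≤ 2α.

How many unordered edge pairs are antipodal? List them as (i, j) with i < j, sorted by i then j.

α = atan 0.5 = 26.57°;  2α = 53.13°
n_0 = (+0.9955, -0.0944)
n_1 = (+0.4415, +0.8973)
n_2 = (-0.9606, +0.2781)
n_3 = (-0.8586, -0.5127)
n_4 = (-0.1251, -0.9921)
  (0,1): δ = 110.78°  ·
  (0,2): δ = 10.73°  ✓
  (0,3): δ = 36.26°  ✓
  (0,4): δ = 88.23°  ·
  (1,2): δ = 79.95°  ·
  (1,3): δ = 32.96°  ✓
  (1,4): δ = 19.01°  ✓
  (2,3): δ = 133.01°  ·
  (2,4): δ = 81.04°  ·
  (3,4): δ = 128.03°  ·
antipodal pairs: 4

count = 4; pairs: (0,2), (0,3), (1,3), (1,4)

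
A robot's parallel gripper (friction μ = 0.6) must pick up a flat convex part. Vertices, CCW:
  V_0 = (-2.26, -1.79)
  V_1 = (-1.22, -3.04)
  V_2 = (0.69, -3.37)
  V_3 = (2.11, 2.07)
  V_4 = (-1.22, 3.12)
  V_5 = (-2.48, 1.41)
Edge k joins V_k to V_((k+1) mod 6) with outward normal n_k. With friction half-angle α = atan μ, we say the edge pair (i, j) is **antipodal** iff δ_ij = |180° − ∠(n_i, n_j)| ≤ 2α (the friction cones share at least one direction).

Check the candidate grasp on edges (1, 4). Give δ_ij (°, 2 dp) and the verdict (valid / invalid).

α = atan 0.6 = 30.96°;  2α = 61.93°
edge 1: e_1 = (+1.91, -0.33);  n_1 = (-0.1703, -0.9854)
edge 4: e_4 = (-1.26, -1.71);  n_4 = (-0.8051, +0.5932)
∠(n_1, n_4) = 116.58°
δ = |180° − 116.58°| = 63.42°
63.42° > 2α = 61.93°  →  invalid

δ = 63.42°, invalid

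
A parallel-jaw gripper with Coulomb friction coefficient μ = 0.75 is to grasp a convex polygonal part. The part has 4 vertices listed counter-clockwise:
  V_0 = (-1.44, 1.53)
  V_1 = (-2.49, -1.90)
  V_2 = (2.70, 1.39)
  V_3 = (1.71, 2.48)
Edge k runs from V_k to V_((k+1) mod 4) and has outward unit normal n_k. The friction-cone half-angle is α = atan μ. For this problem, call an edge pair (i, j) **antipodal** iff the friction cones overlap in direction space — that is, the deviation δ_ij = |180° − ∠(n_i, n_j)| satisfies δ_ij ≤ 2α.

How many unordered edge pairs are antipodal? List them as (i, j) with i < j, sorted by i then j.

count = 3; pairs: (0,1), (0,2), (1,3)

α = atan 0.75 = 36.87°;  2α = 73.74°
n_0 = (-0.9562, +0.2927)
n_1 = (+0.5354, -0.8446)
n_2 = (+0.7402, +0.6723)
n_3 = (-0.2887, +0.9574)
  (0,1): δ = 40.61°  ✓
  (0,2): δ = 59.27°  ✓
  (0,3): δ = 123.80°  ·
  (1,2): δ = 80.12°  ·
  (1,3): δ = 15.59°  ✓
  (2,3): δ = 115.46°  ·
antipodal pairs: 3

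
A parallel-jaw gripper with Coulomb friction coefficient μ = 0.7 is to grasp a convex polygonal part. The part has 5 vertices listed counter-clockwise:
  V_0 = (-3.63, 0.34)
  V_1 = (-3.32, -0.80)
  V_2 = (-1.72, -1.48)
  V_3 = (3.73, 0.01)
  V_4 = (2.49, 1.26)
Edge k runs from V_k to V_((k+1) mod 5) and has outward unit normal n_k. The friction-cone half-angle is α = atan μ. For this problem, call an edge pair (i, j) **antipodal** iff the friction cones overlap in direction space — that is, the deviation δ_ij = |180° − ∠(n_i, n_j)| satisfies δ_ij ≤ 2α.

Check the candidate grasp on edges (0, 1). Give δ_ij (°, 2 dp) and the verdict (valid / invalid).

α = atan 0.7 = 34.99°;  2α = 69.98°
edge 0: e_0 = (+0.31, -1.14);  n_0 = (-0.9650, -0.2624)
edge 1: e_1 = (+1.60, -0.68);  n_1 = (-0.3911, -0.9203)
∠(n_0, n_1) = 51.76°
δ = |180° − 51.76°| = 128.24°
128.24° > 2α = 69.98°  →  invalid

δ = 128.24°, invalid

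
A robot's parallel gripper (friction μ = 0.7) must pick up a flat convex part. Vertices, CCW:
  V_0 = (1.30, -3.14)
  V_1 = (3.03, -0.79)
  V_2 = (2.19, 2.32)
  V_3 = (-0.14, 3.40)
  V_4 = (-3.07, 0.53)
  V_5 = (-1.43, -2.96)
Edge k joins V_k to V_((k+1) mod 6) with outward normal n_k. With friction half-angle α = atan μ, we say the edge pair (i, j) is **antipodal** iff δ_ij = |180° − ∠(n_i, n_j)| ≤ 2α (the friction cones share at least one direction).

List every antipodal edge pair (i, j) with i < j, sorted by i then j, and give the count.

count = 7; pairs: (0,3), (0,4), (1,3), (1,4), (2,4), (2,5), (3,5)

α = atan 0.7 = 34.99°;  2α = 69.98°
n_0 = (+0.8053, -0.5928)
n_1 = (+0.9654, +0.2608)
n_2 = (+0.4205, +0.9073)
n_3 = (-0.6998, +0.7144)
n_4 = (-0.9051, -0.4253)
n_5 = (-0.0658, -0.9978)
  (0,1): δ = 128.53°  ·
  (0,2): δ = 78.51°  ·
  (0,3): δ = 9.23°  ✓
  (0,4): δ = 61.53°  ✓
  (0,5): δ = 122.59°  ·
  (1,2): δ = 129.98°  ·
  (1,3): δ = 60.71°  ✓
  (1,4): δ = 10.05°  ✓
  (1,5): δ = 71.11°  ·
  (2,3): δ = 110.72°  ·
  (2,4): δ = 39.96°  ✓
  (2,5): δ = 21.10°  ✓
  (3,4): δ = 109.24°  ·
  (3,5): δ = 48.18°  ✓
  (4,5): δ = 118.94°  ·
antipodal pairs: 7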